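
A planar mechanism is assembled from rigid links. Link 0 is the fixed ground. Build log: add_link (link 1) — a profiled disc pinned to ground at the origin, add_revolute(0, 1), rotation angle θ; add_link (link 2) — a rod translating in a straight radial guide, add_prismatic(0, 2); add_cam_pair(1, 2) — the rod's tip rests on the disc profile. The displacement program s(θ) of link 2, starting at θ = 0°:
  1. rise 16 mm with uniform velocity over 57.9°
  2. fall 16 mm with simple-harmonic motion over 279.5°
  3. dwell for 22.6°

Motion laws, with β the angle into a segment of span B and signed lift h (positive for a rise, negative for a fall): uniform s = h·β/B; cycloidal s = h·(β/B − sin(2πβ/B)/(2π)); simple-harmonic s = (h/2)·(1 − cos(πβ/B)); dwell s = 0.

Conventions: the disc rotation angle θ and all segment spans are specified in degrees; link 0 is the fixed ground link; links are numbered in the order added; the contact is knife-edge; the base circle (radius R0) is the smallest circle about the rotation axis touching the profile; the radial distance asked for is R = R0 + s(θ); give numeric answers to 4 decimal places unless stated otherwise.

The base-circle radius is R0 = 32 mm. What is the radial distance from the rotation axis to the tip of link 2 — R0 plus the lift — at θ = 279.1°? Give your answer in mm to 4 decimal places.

seg 1 [0°–57.9°] uniform, h=16: full span → s += 16 → s = 16.0000
seg 2 [57.9°–337.4°] simple-harmonic, h=-16: θ=279.1° here. β=221.2, B=279.5. -16/2·(1 − cos(π·0.7914)) = -14.3429 → s = 1.6571
R = R0 + s = 32 + 1.6571 = 33.6571

33.6571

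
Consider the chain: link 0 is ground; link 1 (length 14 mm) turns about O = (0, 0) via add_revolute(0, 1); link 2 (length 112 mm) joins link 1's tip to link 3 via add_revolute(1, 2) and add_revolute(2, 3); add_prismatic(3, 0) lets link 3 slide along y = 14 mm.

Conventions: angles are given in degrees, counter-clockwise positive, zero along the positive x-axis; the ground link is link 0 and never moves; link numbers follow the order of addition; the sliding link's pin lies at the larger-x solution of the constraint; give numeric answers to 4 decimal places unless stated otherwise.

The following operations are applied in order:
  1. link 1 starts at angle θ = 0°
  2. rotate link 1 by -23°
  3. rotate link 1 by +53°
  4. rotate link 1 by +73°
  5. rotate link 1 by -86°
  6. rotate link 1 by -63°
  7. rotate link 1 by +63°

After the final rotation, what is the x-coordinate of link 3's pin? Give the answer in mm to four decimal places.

geometry: r = 14 mm, L = 112 mm, e = 14 mm; θ starts at 0°
rotate link 1 by -23°: θ ← 0° -23° = -23°
rotate link 1 by +53°: θ ← -23° +53° = 30°
rotate link 1 by +73°: θ ← 30° +73° = 103°
rotate link 1 by -86°: θ ← 103° -86° = 17°
rotate link 1 by -63°: θ ← 17° -63° = -46°
rotate link 1 by +63°: θ ← -46° +63° = 17°
crank pin P = (r cos θ, r sin θ) = (13.388267, 4.093204)
h = r sin θ − e = 4.093204 − 14 = -9.906796
x = r cos θ + √(L² − h²) = 13.388267 + 111.560994 = 124.949261

124.9493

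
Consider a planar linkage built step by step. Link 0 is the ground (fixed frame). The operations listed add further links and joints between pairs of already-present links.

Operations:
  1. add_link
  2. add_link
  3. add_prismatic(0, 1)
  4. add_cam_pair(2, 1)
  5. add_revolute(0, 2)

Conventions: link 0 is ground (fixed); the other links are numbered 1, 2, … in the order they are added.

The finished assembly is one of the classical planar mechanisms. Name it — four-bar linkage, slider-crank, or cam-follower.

links: 3 (incl. ground); joints: 1 revolute, 1 prismatic, 1 higher (cam) pair, forming one closed loop
3 links, revolute + prismatic + higher pair in one loop → cam-follower

cam-follower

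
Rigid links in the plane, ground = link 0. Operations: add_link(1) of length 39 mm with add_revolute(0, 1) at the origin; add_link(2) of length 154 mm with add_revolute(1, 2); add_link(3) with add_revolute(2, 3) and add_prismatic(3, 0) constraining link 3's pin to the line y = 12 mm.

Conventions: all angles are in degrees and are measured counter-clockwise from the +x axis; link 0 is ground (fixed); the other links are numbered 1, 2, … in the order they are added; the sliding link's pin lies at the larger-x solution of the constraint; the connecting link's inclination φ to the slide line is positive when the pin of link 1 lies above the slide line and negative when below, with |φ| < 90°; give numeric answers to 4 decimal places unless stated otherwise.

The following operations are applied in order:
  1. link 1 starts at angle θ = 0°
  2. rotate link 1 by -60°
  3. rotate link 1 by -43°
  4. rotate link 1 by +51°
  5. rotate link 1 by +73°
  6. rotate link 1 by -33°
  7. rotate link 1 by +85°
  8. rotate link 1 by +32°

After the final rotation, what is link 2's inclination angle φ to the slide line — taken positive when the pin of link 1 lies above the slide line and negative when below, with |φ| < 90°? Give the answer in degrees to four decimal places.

geometry: r = 39 mm, L = 154 mm, e = 12 mm; θ starts at 0°
rotate link 1 by -60°: θ ← 0° -60° = -60°
rotate link 1 by -43°: θ ← -60° -43° = -103°
rotate link 1 by +51°: θ ← -103° +51° = -52°
rotate link 1 by +73°: θ ← -52° +73° = 21°
rotate link 1 by -33°: θ ← 21° -33° = -12°
rotate link 1 by +85°: θ ← -12° +85° = 73°
rotate link 1 by +32°: θ ← 73° +32° = 105°
h = r sin θ − e = 37.671107 − 12 = 25.671107
sin φ = h / L = 25.671107 / 154 = 0.16669550
φ = arcsin(0.16669550) = 9.595744°

9.5957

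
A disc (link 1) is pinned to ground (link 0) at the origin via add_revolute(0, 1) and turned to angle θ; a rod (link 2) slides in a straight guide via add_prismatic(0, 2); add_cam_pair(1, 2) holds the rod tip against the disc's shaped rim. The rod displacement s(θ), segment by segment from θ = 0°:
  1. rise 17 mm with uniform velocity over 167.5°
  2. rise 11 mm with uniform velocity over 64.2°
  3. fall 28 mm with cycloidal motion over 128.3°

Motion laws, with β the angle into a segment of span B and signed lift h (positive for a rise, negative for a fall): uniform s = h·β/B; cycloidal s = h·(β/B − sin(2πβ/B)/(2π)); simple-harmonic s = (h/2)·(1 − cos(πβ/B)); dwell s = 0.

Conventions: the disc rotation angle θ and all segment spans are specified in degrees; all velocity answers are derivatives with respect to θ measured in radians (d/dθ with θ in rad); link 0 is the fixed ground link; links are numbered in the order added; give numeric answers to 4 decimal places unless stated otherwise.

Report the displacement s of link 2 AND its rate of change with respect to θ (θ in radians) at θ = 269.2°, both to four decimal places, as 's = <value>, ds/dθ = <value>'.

segment 1 (0° to 167.5°, uniform, h = 17) is passed completely: s = 0.0000 + (17) = 17.0000
segment 2 (167.5° to 231.7°, uniform, h = 11) is passed completely: s = 17.0000 + (11) = 28.0000
θ = 269.2° falls in segment 3 (231.7° to 360°, cycloidal, h = -28): β = 269.2 − 231.7 = 37.5°, B = 128.3°; Δs = -28·(0.2923 − sin(2π·0.2923)/(2π)) = -3.8840; s = 28.0000 − 3.8840 = 24.1160
velocity in seg [231.7°–360°] (cycloidal), θ in radians: β = 37.5° = 0.6545 rad, B = 128.3° = 2.2393 rad; ds/dθ = (h/B)(1 − cos(2πβ/B)) = ((-28)/2.2393)(1 − cos(2π·0.2923)) = -15.787258 mm/rad

s = 24.1160, ds/dθ = -15.7873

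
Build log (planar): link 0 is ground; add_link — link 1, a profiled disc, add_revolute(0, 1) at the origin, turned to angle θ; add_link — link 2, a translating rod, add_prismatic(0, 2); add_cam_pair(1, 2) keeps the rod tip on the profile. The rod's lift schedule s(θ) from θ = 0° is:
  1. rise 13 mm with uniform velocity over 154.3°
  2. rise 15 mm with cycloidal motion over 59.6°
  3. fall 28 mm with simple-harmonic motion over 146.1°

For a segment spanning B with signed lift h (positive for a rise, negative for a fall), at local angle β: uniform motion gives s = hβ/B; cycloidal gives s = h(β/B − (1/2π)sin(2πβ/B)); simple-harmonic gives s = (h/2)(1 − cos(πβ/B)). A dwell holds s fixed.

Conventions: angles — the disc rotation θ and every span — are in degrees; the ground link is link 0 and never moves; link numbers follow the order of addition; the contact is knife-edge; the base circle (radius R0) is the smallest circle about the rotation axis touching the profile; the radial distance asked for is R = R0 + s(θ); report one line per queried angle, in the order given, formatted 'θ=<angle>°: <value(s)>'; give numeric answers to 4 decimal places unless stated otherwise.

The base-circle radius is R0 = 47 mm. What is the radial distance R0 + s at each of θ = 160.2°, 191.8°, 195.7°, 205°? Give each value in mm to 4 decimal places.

seg 1 [0°–154.3°] uniform, h=13: full span → s += 13 → s = 13.0000
seg 2 [154.3°–213.9°] cycloidal, h=15: θ=160.2° here. β=5.9, B=59.6. 15·(0.0990 − sin(2π·0.0990)/(2π)) = 0.0939 → s = 13.0939
seg 2 [154.3°–213.9°] cycloidal, h=15: θ=191.8° here. β=37.5, B=59.6. 15·(0.6292 − sin(2π·0.6292)/(2π)) = 11.1699 → s = 24.1699
seg 2 [154.3°–213.9°] cycloidal, h=15: θ=195.7° here. β=41.4, B=59.6. 15·(0.6946 − sin(2π·0.6946)/(2π)) = 12.6638 → s = 25.6638
seg 2 [154.3°–213.9°] cycloidal, h=15: θ=205° here. β=50.7, B=59.6. 15·(0.8507 − sin(2π·0.8507)/(2π)) = 14.6855 → s = 27.6855
θ=160.2°: R = R0 + s = 47 + 13.0939 = 60.0939
θ=191.8°: R = R0 + s = 47 + 24.1699 = 71.1699
θ=195.7°: R = R0 + s = 47 + 25.6638 = 72.6638
θ=205°: R = R0 + s = 47 + 27.6855 = 74.6855

θ=160.2°: 60.0939
θ=191.8°: 71.1699
θ=195.7°: 72.6638
θ=205°: 74.6855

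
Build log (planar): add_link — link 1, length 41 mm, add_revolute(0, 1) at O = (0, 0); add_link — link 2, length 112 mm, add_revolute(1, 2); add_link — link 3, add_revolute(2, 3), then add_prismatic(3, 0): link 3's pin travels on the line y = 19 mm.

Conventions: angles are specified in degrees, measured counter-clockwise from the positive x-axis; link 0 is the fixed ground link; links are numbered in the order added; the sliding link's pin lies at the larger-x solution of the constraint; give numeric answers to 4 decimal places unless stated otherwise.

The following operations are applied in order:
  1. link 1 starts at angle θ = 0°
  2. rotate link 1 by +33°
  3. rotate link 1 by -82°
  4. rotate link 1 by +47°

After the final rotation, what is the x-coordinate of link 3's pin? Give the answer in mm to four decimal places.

geometry: r = 41 mm, L = 112 mm, e = 19 mm; θ starts at 0°
rotate link 1 by +33°: θ ← 0° +33° = 33°
rotate link 1 by -82°: θ ← 33° -82° = -49°
rotate link 1 by +47°: θ ← -49° +47° = -2°
crank pin P = (r cos θ, r sin θ) = (40.975024, -1.430879)
h = r sin θ − e = -1.430879 − 19 = -20.430879
x = r cos θ + √(L² − h²) = 40.975024 + 110.120748 = 151.095772

151.0958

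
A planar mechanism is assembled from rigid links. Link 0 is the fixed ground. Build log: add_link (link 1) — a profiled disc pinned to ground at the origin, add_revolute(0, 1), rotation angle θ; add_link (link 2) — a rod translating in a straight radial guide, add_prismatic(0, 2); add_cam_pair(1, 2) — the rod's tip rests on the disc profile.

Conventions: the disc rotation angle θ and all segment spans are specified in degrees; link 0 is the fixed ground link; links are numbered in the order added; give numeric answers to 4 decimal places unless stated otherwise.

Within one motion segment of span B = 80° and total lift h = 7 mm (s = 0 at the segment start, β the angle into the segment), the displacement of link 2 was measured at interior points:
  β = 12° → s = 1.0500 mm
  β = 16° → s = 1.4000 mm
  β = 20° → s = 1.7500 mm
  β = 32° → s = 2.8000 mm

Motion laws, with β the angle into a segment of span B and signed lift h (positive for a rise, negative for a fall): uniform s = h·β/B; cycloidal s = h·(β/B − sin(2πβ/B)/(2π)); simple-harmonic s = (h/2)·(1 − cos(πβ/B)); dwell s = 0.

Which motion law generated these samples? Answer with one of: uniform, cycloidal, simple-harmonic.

candidates at β/B = r: uniform s = h·r (linear in β); cycloidal s = h·(r − sin(2πr)/(2π)); simple-harmonic s = (h/2)(1 − cos(πr))
β=12°: printed 1.0500 | uniform 1.0500, cycloidal 0.1487, simple-harmonic 0.3815
β=16°: printed 1.4000 | uniform 1.4000, cycloidal 0.3404, simple-harmonic 0.6684
β=20°: printed 1.7500 | uniform 1.7500, cycloidal 0.6359, simple-harmonic 1.0251
β=32°: printed 2.8000 | uniform 2.8000, cycloidal 2.1452, simple-harmonic 2.4184
only one law matches every sample → uniform

uniform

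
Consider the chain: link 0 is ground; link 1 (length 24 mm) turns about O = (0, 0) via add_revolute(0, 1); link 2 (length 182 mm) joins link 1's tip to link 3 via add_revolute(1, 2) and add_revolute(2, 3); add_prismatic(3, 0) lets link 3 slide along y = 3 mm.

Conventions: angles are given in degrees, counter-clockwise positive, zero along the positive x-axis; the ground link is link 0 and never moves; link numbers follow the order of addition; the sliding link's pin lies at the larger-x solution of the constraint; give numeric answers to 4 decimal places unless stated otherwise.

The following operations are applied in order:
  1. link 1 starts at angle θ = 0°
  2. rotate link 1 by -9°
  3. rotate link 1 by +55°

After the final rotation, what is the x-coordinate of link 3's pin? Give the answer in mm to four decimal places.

geometry: r = 24 mm, L = 182 mm, e = 3 mm; θ starts at 0°
rotate link 1 by -9°: θ ← 0° -9° = -9°
rotate link 1 by +55°: θ ← -9° +55° = 46°
crank pin P = (r cos θ, r sin θ) = (16.671801, 17.264155)
h = r sin θ − e = 17.264155 − 3 = 14.264155
x = r cos θ + √(L² − h²) = 16.671801 + 181.440166 = 198.111967

198.1120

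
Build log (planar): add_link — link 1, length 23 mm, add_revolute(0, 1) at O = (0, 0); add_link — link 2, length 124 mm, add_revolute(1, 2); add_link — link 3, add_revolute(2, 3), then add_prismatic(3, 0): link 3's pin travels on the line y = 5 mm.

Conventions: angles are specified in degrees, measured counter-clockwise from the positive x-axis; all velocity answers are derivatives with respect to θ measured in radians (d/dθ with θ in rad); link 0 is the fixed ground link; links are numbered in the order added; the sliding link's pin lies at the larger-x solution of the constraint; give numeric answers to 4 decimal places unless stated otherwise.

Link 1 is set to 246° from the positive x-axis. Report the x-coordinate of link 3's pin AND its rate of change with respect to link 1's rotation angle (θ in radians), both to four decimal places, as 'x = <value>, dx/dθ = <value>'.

geometry: r = 23 mm, L = 124 mm, e = 5 mm
crank pin P = (r cos θ, r sin θ) = (-9.354943, -21.011546)
h = r sin θ − e = -21.011546 − 5 = -26.011546
x = r cos θ + √(L² − h²) = -9.354943 + 121.241080 = 111.886137
dx/dθ = −r sin θ − h·r cos θ/√(L² − h²) (θ in radians; h = -26.011546) = 19.004499

x = 111.8861, dx/dθ = 19.0045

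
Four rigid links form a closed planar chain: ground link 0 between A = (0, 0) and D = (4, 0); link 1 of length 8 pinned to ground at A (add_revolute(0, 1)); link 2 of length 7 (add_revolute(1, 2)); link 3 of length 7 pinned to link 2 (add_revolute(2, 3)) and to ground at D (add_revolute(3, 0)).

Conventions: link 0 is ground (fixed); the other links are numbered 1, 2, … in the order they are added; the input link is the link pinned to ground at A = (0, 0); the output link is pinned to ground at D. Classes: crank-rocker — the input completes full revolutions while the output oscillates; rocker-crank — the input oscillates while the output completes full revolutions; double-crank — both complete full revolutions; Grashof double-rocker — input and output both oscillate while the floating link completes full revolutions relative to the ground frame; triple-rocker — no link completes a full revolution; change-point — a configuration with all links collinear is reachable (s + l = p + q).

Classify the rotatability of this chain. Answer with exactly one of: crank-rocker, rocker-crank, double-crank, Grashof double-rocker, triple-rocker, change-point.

lengths: ground=4, input=8, coupler=7, output=7
sorted: s=4 (shortest), l=8 (longest), p+q=14
s + l = 12 vs p + q = 14
s + l < p + q (Grashof) with shortest = ground link → double-crank

double-crank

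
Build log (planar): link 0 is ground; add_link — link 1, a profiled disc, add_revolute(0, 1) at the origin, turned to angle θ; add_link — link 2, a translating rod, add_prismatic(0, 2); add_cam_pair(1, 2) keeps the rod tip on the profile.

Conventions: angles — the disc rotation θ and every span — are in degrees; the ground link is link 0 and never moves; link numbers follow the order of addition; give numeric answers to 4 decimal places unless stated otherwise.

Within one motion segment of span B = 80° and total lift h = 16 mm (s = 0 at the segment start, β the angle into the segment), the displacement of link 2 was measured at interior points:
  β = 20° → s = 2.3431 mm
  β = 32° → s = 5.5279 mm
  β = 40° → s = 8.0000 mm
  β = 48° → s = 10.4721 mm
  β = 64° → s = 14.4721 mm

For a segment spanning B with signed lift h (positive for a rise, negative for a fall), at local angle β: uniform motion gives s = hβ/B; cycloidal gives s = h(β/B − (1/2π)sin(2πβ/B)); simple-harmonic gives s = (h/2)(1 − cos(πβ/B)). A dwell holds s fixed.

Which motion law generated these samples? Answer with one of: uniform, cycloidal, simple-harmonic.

candidates at β/B = r: uniform s = h·r (linear in β); cycloidal s = h·(r − sin(2πr)/(2π)); simple-harmonic s = (h/2)(1 − cos(πr))
β=20°: printed 2.3431 | uniform 4.0000, cycloidal 1.4535, simple-harmonic 2.3431
β=32°: printed 5.5279 | uniform 6.4000, cycloidal 4.9032, simple-harmonic 5.5279
β=40°: printed 8.0000 | uniform 8.0000, cycloidal 8.0000, simple-harmonic 8.0000
β=48°: printed 10.4721 | uniform 9.6000, cycloidal 11.0968, simple-harmonic 10.4721
β=64°: printed 14.4721 | uniform 12.8000, cycloidal 15.2218, simple-harmonic 14.4721
only one law matches every sample → simple-harmonic

simple-harmonic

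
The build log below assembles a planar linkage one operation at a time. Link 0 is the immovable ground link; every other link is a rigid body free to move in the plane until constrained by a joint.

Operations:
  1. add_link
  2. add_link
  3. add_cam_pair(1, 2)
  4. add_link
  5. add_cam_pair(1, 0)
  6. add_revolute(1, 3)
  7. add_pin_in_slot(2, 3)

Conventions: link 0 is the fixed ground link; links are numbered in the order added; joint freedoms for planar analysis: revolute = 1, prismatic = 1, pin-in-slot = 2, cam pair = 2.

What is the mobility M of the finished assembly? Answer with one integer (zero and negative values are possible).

link 0 = ground. State L|J1|J2 = 1|0|0
+link1  2|0|0
+link2  3|0|0
C(1,2) f=2→J2  3|0|1
+link3  4|0|1
C(1,0) f=2→J2  4|0|2
R(1,3) f=1→J1  4|1|2
PS(2,3) f=2→J2  4|1|3
M = 3(4−1)−2·1−3 = 9−2−3 = 4

M = 4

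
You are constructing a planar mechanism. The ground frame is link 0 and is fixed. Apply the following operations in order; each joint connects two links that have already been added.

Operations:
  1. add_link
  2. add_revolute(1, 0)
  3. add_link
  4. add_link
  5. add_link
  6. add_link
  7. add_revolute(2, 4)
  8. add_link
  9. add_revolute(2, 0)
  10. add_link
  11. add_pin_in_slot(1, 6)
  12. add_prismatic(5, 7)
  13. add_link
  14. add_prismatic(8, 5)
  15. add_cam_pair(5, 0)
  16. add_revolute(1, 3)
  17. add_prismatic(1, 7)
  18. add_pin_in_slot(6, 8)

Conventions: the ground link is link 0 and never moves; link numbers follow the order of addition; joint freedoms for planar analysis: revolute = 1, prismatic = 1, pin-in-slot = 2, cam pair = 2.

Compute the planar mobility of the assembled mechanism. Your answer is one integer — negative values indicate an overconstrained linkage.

L=1 J1=0 J2=0
add link → L=2 J1=0 J2=0
R@1,0 dof=1 J1 → L=2 J1=1 J2=0
add link → L=3 J1=1 J2=0
add link → L=4 J1=1 J2=0
add link → L=5 J1=1 J2=0
add link → L=6 J1=1 J2=0
R@2,4 dof=1 J1 → L=6 J1=2 J2=0
add link → L=7 J1=2 J2=0
R@2,0 dof=1 J1 → L=7 J1=3 J2=0
add link → L=8 J1=3 J2=0
PS@1,6 dof=2 J2 → L=8 J1=3 J2=1
P@5,7 dof=1 J1 → L=8 J1=4 J2=1
add link → L=9 J1=4 J2=1
P@8,5 dof=1 J1 → L=9 J1=5 J2=1
C@5,0 dof=2 J2 → L=9 J1=5 J2=2
R@1,3 dof=1 J1 → L=9 J1=6 J2=2
P@1,7 dof=1 J1 → L=9 J1=7 J2=2
PS@6,8 dof=2 J2 → L=9 J1=7 J2=3
M=3(L−1)−2J1−J2=3·8−2·7−3=7

M = 7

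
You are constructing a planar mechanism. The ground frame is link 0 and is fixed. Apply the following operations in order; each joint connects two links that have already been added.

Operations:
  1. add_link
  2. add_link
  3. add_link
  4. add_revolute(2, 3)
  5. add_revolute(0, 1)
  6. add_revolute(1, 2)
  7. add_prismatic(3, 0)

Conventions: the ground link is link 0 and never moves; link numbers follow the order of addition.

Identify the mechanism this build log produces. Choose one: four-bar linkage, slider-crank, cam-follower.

links: 4 (incl. ground); joints: 3 revolute, 1 prismatic, 0 higher (cam) pair, forming one closed loop
4 links, 3 revolutes + 1 prismatic in one loop → slider-crank

slider-crank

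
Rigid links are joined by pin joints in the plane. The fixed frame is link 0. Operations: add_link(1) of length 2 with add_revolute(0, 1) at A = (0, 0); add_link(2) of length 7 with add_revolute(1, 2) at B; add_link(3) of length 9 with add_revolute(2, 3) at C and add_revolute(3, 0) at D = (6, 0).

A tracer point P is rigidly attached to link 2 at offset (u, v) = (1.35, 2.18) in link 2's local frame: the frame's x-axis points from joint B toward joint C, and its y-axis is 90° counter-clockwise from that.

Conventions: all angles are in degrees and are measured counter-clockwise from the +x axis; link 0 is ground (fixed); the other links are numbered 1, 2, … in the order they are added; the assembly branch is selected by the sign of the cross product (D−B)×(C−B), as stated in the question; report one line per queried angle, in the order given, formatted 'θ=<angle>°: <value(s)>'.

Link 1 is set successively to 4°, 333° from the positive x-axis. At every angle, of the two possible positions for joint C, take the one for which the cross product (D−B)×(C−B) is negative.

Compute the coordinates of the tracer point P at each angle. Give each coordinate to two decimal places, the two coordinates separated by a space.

A=(0,0), D=(6.00,0)
θ=4°: B = A + 2.00·(cos4°, sin4°) = (1.9951, 0.1395)
θ=4°: |BD| = 4.0073
θ=4°: circle(B,7.00) ∩ circle(D,9.00): a=-1.9891, h=6.7115
θ=4°:   candidates: C₊=(0.2409,6.9161) cross=26.895; C₋=(-0.2264,-6.4986) cross=-26.895
θ=4°:   branch - wants cross < 0 → take C=(-0.2264,-6.4986) (cross=-26.895)
θ=4°: ex = (C−B)/|BC| = (-0.3174,-0.9483); ey = (0.9483,-0.3174)
θ=4°: P = B + 1.35·ex + 2.18·ey = (3.6340,-1.8325)
θ=333°: B = A + 2.00·(cos333°, sin333°) = (1.7820, -0.9080)
θ=333°: |BD| = 4.3146
θ=333°: circle(B,7.00) ∩ circle(D,9.00): a=-1.5510, h=6.8260
θ=333°:   candidates: C₊=(-1.1708,5.4388) cross=29.452; C₋=(1.7022,-7.9075) cross=-29.452
θ=333°:   branch - wants cross < 0 → take C=(1.7022,-7.9075) (cross=-29.452)
θ=333°: ex = (C−B)/|BC| = (-0.0114,-0.9999); ey = (0.9999,-0.0114)
θ=333°: P = B + 1.35·ex + 2.18·ey = (3.9465,-2.2827)

θ=4°: 3.63 -1.83
θ=333°: 3.95 -2.28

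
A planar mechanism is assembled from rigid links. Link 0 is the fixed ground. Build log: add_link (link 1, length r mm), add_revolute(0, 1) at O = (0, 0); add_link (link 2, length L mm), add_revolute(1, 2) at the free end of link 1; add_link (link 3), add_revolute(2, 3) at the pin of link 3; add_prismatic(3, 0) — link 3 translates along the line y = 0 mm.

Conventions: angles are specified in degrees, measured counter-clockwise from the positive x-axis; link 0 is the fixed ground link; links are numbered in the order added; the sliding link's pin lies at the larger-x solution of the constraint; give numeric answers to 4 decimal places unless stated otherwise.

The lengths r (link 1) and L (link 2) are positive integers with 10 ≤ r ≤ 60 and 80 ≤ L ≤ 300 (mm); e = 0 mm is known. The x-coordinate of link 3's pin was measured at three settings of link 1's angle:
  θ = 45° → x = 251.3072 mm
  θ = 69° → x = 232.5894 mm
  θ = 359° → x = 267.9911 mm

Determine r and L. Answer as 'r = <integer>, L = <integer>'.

constraint per measurement: (x − r cos θ)² + (r sin θ − e)² = L²
subtracting the θ₁ and θ₂ equations cancels the r² and L² terms:
r = (x₁² − x₂²) / (2[(x₁cos θ₁ + e sin θ₁) − (x₂cos θ₂ + e sin θ₂)]) = 48.0002 → r = 48
L² = (x₁ − r cos θ₁)² + (r sin θ₁ − e)² = 48400.0103 → L = 220.0000 → L = 220
check at θ₃=359°: x = 267.9911 (printed 267.9911) ✓

r = 48, L = 220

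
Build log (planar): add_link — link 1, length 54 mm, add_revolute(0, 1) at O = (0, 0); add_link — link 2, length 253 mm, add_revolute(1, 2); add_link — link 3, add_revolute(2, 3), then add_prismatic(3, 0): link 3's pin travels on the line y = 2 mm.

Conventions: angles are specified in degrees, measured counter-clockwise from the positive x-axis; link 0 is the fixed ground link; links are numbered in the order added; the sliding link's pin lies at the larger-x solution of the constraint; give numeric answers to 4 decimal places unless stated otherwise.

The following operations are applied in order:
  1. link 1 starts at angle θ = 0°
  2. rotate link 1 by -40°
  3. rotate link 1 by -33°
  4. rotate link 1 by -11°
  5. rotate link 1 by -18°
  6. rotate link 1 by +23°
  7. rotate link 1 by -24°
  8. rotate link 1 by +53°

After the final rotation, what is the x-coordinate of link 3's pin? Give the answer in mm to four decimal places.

geometry: r = 54 mm, L = 253 mm, e = 2 mm; θ starts at 0°
rotate link 1 by -40°: θ ← 0° -40° = -40°
rotate link 1 by -33°: θ ← -40° -33° = -73°
rotate link 1 by -11°: θ ← -73° -11° = -84°
rotate link 1 by -18°: θ ← -84° -18° = -102°
rotate link 1 by +23°: θ ← -102° +23° = -79°
rotate link 1 by -24°: θ ← -79° -24° = -103°
rotate link 1 by +53°: θ ← -103° +53° = -50°
crank pin P = (r cos θ, r sin θ) = (34.710531, -41.366400)
h = r sin θ − e = -41.366400 − 2 = -43.366400
x = r cos θ + √(L² − h²) = 34.710531 + 249.255602 = 283.966133

283.9661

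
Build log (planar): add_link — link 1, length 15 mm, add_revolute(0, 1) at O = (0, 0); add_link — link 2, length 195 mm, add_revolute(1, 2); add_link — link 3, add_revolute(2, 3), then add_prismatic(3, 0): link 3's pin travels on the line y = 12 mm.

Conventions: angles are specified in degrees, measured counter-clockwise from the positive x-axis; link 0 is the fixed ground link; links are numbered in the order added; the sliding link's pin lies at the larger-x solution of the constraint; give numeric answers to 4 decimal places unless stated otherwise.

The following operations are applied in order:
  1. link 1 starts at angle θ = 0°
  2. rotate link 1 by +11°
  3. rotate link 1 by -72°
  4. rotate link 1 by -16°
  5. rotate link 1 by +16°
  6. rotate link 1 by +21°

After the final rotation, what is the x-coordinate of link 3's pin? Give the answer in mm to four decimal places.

geometry: r = 15 mm, L = 195 mm, e = 12 mm; θ starts at 0°
rotate link 1 by +11°: θ ← 0° +11° = 11°
rotate link 1 by -72°: θ ← 11° -72° = -61°
rotate link 1 by -16°: θ ← -61° -16° = -77°
rotate link 1 by +16°: θ ← -77° +16° = -61°
rotate link 1 by +21°: θ ← -61° +21° = -40°
crank pin P = (r cos θ, r sin θ) = (11.490667, -9.641814)
h = r sin θ − e = -9.641814 − 12 = -21.641814
x = r cos θ + √(L² − h²) = 11.490667 + 193.795335 = 205.286002

205.2860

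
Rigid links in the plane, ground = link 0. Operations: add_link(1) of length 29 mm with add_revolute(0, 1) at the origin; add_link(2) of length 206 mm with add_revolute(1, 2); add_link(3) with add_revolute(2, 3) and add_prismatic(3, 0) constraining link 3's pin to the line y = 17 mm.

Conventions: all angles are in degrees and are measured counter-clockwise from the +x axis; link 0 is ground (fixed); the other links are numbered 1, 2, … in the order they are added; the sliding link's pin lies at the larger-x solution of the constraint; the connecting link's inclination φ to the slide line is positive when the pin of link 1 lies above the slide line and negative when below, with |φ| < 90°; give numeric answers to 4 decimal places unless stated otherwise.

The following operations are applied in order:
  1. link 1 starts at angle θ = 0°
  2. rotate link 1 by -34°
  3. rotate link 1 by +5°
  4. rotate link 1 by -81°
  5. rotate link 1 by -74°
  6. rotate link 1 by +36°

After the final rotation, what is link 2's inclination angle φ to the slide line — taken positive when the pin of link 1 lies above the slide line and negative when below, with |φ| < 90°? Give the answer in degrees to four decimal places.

geometry: r = 29 mm, L = 206 mm, e = 17 mm; θ starts at 0°
rotate link 1 by -34°: θ ← 0° -34° = -34°
rotate link 1 by +5°: θ ← -34° +5° = -29°
rotate link 1 by -81°: θ ← -29° -81° = -110°
rotate link 1 by -74°: θ ← -110° -74° = -184°
rotate link 1 by +36°: θ ← -184° +36° = -148°
h = r sin θ − e = -15.367659 − 17 = -32.367659
sin φ = h / L = -32.367659 / 206 = -0.15712456
φ = arcsin(-0.15712456) = -9.040034°

-9.0400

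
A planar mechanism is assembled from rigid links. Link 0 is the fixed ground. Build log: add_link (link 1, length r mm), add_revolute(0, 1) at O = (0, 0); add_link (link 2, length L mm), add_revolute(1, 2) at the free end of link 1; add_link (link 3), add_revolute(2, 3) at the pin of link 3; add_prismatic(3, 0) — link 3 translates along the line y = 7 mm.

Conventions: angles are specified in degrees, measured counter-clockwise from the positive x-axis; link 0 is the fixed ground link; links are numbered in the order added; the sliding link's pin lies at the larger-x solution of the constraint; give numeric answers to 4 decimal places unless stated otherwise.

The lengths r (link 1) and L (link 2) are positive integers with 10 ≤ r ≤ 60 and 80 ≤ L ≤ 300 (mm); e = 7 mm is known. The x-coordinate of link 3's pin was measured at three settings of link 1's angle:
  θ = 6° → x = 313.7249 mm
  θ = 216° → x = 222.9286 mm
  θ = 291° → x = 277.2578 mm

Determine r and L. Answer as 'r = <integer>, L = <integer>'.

constraint per measurement: (x − r cos θ)² + (r sin θ − e)² = L²
subtracting the θ₁ and θ₂ equations cancels the r² and L² terms:
r = (x₁² − x₂²) / (2[(x₁cos θ₁ + e sin θ₁) − (x₂cos θ₂ + e sin θ₂)]) = 49.0000 → r = 49
L² = (x₁ − r cos θ₁)² + (r sin θ₁ − e)² = 70224.9907 → L = 265.0000 → L = 265
check at θ₃=291°: x = 277.2578 (printed 277.2578) ✓

r = 49, L = 265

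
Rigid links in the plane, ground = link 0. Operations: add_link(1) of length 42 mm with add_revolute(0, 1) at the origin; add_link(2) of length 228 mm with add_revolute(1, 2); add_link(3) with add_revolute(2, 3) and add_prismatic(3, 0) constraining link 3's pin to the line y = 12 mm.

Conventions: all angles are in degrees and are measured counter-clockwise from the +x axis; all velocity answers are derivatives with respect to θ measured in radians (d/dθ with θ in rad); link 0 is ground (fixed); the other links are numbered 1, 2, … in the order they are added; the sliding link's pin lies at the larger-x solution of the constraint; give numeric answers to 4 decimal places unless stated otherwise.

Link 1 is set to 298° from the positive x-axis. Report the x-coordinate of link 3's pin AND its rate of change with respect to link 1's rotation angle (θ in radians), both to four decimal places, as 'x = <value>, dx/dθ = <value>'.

geometry: r = 42 mm, L = 228 mm, e = 12 mm
crank pin P = (r cos θ, r sin θ) = (19.717806, -37.083799)
h = r sin θ − e = -37.083799 − 12 = -49.083799
x = r cos θ + √(L² − h²) = 19.717806 + 222.653948 = 242.371754
dx/dθ = −r sin θ − h·r cos θ/√(L² − h²) (θ in radians; h = -49.083799) = 41.430566

x = 242.3718, dx/dθ = 41.4306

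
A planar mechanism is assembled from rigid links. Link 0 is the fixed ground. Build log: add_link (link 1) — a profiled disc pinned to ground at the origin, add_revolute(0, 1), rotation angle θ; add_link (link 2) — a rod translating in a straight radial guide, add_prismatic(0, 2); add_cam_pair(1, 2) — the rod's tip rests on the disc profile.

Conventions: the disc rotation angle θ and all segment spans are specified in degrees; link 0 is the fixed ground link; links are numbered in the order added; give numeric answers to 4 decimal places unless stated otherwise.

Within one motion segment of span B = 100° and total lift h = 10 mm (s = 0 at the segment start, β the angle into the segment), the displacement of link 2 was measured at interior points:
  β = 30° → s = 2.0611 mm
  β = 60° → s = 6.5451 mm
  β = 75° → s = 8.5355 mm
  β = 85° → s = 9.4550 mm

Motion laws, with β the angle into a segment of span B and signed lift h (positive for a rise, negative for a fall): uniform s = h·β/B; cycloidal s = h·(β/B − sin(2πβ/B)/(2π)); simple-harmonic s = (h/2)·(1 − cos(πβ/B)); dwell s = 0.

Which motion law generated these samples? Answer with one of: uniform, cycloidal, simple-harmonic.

candidates at β/B = r: uniform s = h·r (linear in β); cycloidal s = h·(r − sin(2πr)/(2π)); simple-harmonic s = (h/2)(1 − cos(πr))
β=30°: printed 2.0611 | uniform 3.0000, cycloidal 1.4863, simple-harmonic 2.0611
β=60°: printed 6.5451 | uniform 6.0000, cycloidal 6.9355, simple-harmonic 6.5451
β=75°: printed 8.5355 | uniform 7.5000, cycloidal 9.0915, simple-harmonic 8.5355
β=85°: printed 9.4550 | uniform 8.5000, cycloidal 9.7876, simple-harmonic 9.4550
only one law matches every sample → simple-harmonic

simple-harmonic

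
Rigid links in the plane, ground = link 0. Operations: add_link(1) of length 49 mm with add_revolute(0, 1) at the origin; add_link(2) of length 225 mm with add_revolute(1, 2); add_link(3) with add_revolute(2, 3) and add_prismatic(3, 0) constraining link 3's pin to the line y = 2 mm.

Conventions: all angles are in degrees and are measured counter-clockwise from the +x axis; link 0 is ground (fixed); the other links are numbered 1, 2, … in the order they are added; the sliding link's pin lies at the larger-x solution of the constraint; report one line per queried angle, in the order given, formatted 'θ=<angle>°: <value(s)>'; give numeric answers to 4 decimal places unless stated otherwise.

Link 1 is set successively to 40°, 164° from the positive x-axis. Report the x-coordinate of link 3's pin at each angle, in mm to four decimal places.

geometry: r = 49 mm, L = 225 mm, e = 2 mm
θ=40°: crank pin P = (r cos θ, r sin θ) = (37.536178, 31.496593)
θ=40°: h = r sin θ − e = 31.496593 − 2 = 29.496593
θ=40°: x = r cos θ + √(L² − h²) = 37.536178 + 223.058179 = 260.594356
θ=164°: crank pin P = (r cos θ, r sin θ) = (-47.101823, 13.506230)
θ=164°: h = r sin θ − e = 13.506230 − 2 = 11.506230
θ=164°: x = r cos θ + √(L² − h²) = -47.101823 + 224.705600 = 177.603777

θ=40°: 260.5944
θ=164°: 177.6038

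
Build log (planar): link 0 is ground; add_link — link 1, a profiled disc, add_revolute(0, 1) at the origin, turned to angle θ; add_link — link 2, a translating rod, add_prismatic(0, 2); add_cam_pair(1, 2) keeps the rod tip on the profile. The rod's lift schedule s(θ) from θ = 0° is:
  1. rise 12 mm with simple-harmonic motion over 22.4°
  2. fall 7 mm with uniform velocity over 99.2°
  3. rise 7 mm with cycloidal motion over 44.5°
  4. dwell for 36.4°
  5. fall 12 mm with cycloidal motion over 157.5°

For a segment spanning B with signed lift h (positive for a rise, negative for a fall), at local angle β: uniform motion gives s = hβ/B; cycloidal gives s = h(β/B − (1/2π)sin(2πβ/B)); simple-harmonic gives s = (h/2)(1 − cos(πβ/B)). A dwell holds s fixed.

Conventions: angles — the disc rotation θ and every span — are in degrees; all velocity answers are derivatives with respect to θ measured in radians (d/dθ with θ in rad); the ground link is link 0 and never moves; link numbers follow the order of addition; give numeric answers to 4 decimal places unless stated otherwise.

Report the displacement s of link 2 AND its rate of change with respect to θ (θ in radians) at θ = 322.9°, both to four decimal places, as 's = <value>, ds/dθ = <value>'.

seg 1 [0°–22.4°] simple-harmonic, h=12: full span → s += 12 → s = 12.0000
seg 2 [22.4°–121.6°] uniform, h=-7: full span → s += -7 → s = 5.0000
seg 3 [121.6°–166.1°] cycloidal, h=7: full span → s += 7 → s = 12.0000
seg 4 [166.1°–202.5°] dwell: s stays 12.0000
seg 5 [202.5°–360°] cycloidal, h=-12: θ=322.9° here. β=120.4, B=157.5. -12·(0.7644 − sin(2π·0.7644)/(2π)) = -11.0753 → s = 0.9247
velocity in seg [202.5°–360°] (cycloidal), θ in radians: β = 120.4° = 2.1014 rad, B = 157.5° = 2.7489 rad; ds/dθ = (h/B)(1 − cos(2πβ/B)) = ((-12)/2.7489)(1 − cos(2π·0.7644)) = -3.969746 mm/rad

s = 0.9247, ds/dθ = -3.9697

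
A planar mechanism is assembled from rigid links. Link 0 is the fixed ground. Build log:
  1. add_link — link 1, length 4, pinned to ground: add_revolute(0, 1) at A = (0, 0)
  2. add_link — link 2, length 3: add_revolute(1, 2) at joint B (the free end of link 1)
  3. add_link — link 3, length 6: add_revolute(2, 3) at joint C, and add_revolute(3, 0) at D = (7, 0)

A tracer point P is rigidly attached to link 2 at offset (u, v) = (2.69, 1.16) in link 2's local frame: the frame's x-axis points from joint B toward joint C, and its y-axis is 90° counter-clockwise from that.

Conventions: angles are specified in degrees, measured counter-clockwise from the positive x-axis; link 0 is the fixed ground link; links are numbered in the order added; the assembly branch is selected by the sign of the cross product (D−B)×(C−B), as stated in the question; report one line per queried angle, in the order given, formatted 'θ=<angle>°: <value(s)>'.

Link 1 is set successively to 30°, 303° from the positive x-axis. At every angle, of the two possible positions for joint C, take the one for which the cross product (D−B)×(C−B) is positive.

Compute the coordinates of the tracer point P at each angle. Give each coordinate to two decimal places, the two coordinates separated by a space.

A=(0,0), D=(7.00,0)
θ=30°: B = A + 4.00·(cos30°, sin30°) = (3.4641, 2.0000)
θ=30°: |BD| = 4.0623
θ=30°: circle(B,3.00) ∩ circle(D,6.00): a=-1.2920, h=2.7075
θ=30°:   candidates: C₊=(3.6725,4.9928) cross=10.999; C₋=(1.0065,0.2795) cross=-10.999
θ=30°:   branch + wants cross > 0 → take C=(3.6725,4.9928) (cross=10.999)
θ=30°: ex = (C−B)/|BC| = (0.0695,0.9976); ey = (-0.9976,0.0695)
θ=30°: P = B + 2.69·ex + 1.16·ey = (2.4937,4.7641)
θ=303°: B = A + 4.00·(cos303°, sin303°) = (2.1786, -3.3547)
θ=303°: |BD| = 5.8737
θ=303°: circle(B,3.00) ∩ circle(D,6.00): a=0.6385, h=2.9313
θ=303°:   candidates: C₊=(1.0285,-0.5839) cross=17.217; C₋=(4.3768,-5.3962) cross=-17.217
θ=303°:   branch + wants cross > 0 → take C=(1.0285,-0.5839) (cross=17.217)
θ=303°: ex = (C−B)/|BC| = (-0.3834,0.9236); ey = (-0.9236,-0.3834)
θ=303°: P = B + 2.69·ex + 1.16·ey = (0.0759,-1.3149)

θ=30°: 2.49 4.76
θ=303°: 0.08 -1.31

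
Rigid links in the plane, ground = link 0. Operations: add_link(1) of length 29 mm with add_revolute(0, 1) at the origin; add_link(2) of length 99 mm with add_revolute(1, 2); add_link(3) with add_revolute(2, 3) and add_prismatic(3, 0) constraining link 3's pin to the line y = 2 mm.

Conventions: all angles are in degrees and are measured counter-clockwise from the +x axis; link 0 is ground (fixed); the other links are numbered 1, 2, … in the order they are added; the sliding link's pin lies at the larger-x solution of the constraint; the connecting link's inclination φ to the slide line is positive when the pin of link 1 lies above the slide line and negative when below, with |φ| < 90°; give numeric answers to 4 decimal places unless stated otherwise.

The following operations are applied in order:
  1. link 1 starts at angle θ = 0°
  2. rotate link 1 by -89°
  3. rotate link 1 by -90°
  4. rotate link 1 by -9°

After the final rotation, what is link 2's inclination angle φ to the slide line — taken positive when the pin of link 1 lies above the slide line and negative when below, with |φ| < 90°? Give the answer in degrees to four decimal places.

geometry: r = 29 mm, L = 99 mm, e = 2 mm; θ starts at 0°
rotate link 1 by -89°: θ ← 0° -89° = -89°
rotate link 1 by -90°: θ ← -89° -90° = -179°
rotate link 1 by -9°: θ ← -179° -9° = -188°
h = r sin θ − e = 4.036020 − 2 = 2.036020
sin φ = h / L = 2.036020 / 99 = 0.02056586
φ = arcsin(0.02056586) = 1.178420°

1.1784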